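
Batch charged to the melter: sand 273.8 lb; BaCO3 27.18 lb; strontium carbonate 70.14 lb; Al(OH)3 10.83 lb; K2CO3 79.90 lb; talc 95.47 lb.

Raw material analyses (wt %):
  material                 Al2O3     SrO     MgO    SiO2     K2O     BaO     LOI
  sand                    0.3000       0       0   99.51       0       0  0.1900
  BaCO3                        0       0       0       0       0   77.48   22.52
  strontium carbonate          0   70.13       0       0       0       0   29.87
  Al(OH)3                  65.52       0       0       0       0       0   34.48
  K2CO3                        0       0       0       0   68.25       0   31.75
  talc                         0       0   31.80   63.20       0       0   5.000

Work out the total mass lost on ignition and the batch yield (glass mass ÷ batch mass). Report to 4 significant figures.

LOI loss = 61.47 lb; glass = 495.9 lb; yield = 88.97%

In-progress results are shown, rounded to 4 significant digits, in the working. All arithmetic keeps full float precision all the way through. Each reported figure is rounded exactly once — derived quantities are recomputed in exact precision (the totals, net glass mass, the six compositions, ignition loss, yield) from the weighed amounts for 495.9 lb of glass exactly as shown in the problem or answer text.
Loss on ignition, line by line:
  sand: 273.8 × 0.001900 = 0.5202 lb
  BaCO3: 27.18 × 0.2252 = 6.121 lb
  strontium carbonate: 70.14 × 0.2987 = 20.95 lb
  Al(OH)3: 10.83 × 0.3448 = 3.734 lb
  K2CO3: 79.90 × 0.3175 = 25.37 lb
  talc: 95.47 × 0.05000 = 4.774 lb
Total LOI = 61.47 lb
Glass = batch − LOI = 557.3 − 61.47 = 495.9 lb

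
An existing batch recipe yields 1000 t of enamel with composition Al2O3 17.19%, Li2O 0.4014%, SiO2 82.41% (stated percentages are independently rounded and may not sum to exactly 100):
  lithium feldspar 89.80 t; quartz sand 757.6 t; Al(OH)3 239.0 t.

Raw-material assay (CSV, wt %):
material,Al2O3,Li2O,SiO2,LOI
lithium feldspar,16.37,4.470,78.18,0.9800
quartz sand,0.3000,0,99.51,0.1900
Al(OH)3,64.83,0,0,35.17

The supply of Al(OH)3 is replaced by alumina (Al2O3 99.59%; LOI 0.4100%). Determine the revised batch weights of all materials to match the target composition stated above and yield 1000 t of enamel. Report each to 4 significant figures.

Revised batch per 1000 t enamel:
  lithium feldspar: 89.80 t
  quartz sand: 757.6 t
  alumina: 155.6 t
Total batch = 1003 t; LOI loss = 2.957 t

Each numeric step holds full precision in all steps — intermediates are printed, rounded to 4 significant digits, when written out — each reported result undergoes a single rounding. Derived quantities are rebuilt from the batch weights at 1000 t of glass in full precision (the three compositions, totals, LOI, glass mass, the yield) exactly as shown in the question or the answer.
Oxide-by-oxide targets in 1000 t enamel:
  Al2O3: 17.19% × 1000 = 171.9 t
  Li2O: 0.4014% × 1000 = 4.014 t
  SiO2: 82.41% × 1000 = 824.1 t
Verifying the oxide balance using the reported weights, at the basis given (oxide sums agree with the targets given rounding of the digits):
  Al2O3: 89.80·0.1637 + 757.6·0.003000 + 155.6·0.9959 = 171.9 t (target 171.9 t)
  Li2O: 89.80·0.04470 = 4.014 t (target 4.014 t)
  SiO2: 89.80·0.7818 + 757.6·0.9951 = 824.1 t (target 824.1 t)
The glass-mass cross-check: the batch minus its LOI: 1000 t (oxide target masses add up to 1000 t; basis as stated: 1000 t — any gap is answer rounding).
Whole-batch sum: Σ batch = 1003 t; ignition loss, Σ(batch × LOI) = 2.957 t; the yield ratio, glass ÷ batch: 99.71%.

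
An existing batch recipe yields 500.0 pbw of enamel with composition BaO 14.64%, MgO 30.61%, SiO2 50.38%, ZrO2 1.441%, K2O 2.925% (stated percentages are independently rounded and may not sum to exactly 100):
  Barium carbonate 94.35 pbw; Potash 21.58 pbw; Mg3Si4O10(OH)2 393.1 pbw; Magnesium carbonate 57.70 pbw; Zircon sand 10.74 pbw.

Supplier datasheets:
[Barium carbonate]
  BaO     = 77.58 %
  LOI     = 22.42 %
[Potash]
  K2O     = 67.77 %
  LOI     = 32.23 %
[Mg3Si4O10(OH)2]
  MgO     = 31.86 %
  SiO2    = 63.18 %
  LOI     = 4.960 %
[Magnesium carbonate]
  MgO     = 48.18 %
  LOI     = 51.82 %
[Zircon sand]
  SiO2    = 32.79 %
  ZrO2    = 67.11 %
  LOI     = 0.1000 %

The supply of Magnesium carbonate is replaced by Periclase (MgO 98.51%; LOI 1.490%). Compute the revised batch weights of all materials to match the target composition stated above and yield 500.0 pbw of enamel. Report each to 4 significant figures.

The intermediate values appear, rounded to four significant digits, in the printout; each numeric step keeps exact precision through every step — every reported result receives exactly one rounding. All derived quantities are computed in full float precision (the totals, the yield, glass mass, ignition loss, the five compositions) starting from the weights on 500.0 pbw of glass as written in question or answer.
Per-oxide target masses for 500.0 pbw enamel:
  BaO: 14.64% × 500.0 = 73.20 pbw
  MgO: 30.61% × 500.0 = 153.0 pbw
  SiO2: 50.38% × 500.0 = 251.9 pbw
  ZrO2: 1.441% × 500.0 = 7.205 pbw
  K2O: 2.925% × 500.0 = 14.62 pbw
Balance tally, oxide-wise, working from each reported weight, against the basis in use (every target is met by its sum inside rounding margins):
  BaO: 94.35·0.7758 = 73.20 pbw (target 73.20 pbw)
  MgO: 393.1·0.3186 + 28.22·0.9851 = 153.0 pbw (target 153.0 pbw)
  SiO2: 393.1·0.6318 + 10.74·0.3279 = 251.9 pbw (target 251.9 pbw)
  ZrO2: 10.74·0.6711 = 7.208 pbw (target 7.205 pbw)
  K2O: 21.58·0.6777 = 14.62 pbw (target 14.62 pbw)
Mass balance on the glass: total charge less LOI = 500.0 pbw (summing oxide targets gives 500.0 pbw; with the basis standing at 500.0 pbw — gaps are rounding artifacts).
Summing the batch: Σ batch = 548.0 pbw; the LOI term Σ batch·LOI equals 48.04 pbw; yield: glass divided by total = 91.23%.

Revised batch per 500.0 pbw enamel:
  Barium carbonate: 94.35 pbw
  Potash: 21.58 pbw
  Mg3Si4O10(OH)2: 393.1 pbw
  Periclase: 28.22 pbw
  Zircon sand: 10.74 pbw
Total batch = 548.0 pbw; LOI loss = 48.04 pbw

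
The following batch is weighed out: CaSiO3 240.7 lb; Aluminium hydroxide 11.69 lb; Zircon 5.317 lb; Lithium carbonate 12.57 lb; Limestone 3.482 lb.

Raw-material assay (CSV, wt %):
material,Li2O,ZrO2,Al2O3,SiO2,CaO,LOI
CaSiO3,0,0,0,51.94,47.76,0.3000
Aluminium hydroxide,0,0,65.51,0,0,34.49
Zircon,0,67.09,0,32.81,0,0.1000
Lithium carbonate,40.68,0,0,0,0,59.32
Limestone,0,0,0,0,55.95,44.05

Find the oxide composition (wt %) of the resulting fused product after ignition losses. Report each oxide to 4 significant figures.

Glass mass = 260.0 lb (batch 273.8 − LOI 13.75).
Composition: Li2O 1.967%, ZrO2 1.372%, Al2O3 2.945%, SiO2 48.75%, CaO 44.96%

All arithmetic keeps full float precision from first step to last. The intermediate values appear rounded to four significant digits. A single rounding produces every reported figure; all derived quantities (totals, the yield, ignition loss, the five compositions, glass mass) are recomputed from the weighed amounts at 260.0 lb of glass at exact precision, as they appear in either problem or answer.
Oxide masses out of the charge:
  Li2O: 12.57·0.4068 = 5.113 lb
  ZrO2: 5.317·0.6709 = 3.567 lb
  Al2O3: 11.69·0.6551 = 7.658 lb
  SiO2: 240.7·0.5194 + 5.317·0.3281 = 126.8 lb
  CaO: 240.7·0.4776 + 3.482·0.5595 = 116.9 lb
LOI: 240.7·0.003000 + 11.69·0.3449 + 5.317·0.001000 + 12.57·0.5932 + 3.482·0.4405 = 13.75 lb
Resulting glass, batch − LOI: 273.8 − 13.75 = 260.0 lb (matching Σ of the oxides)
wt %: oxide over glass, times 100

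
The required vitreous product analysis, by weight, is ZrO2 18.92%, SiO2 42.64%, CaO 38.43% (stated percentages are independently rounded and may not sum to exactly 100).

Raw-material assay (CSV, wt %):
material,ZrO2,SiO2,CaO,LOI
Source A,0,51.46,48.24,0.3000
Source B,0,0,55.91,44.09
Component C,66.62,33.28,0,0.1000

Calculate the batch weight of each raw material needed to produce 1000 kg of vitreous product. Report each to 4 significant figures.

Full precision is held at every stage — working values appear, with 4-significant-digit rounding, in the working. Each reported number includes exactly one rounding. The derived quantities, including totals, LOI, the three compositions, the yield, net glass mass, are carried from the batch weights at 1000 kg of glass in exact precision as given in the problem or answer text.
The oxide mass targets at 1000 kg vitreous product:
  ZrO2: 18.92% × 1000 = 189.2 kg
  SiO2: 42.64% × 1000 = 426.4 kg
  CaO: 38.43% × 1000 = 384.3 kg
Oxide-by-oxide audit with the batch weights as given, at the basis given (each sum matches its target mass inside rounding margins):
  ZrO2: 284.0·0.6662 = 189.2 kg (target 189.2 kg)
  SiO2: 644.9·0.5146 + 284.0·0.3328 = 426.4 kg (target 426.4 kg)
  CaO: 644.9·0.4824 + 130.9·0.5591 = 384.3 kg (target 384.3 kg)
Auditing the glass mass value: Σ batch − LOI loss = 999.9 kg (per-oxide target masses sum to 999.9 kg; the stated basis being 1000 kg — differing by rounding only).
Whole-batch sum: Σ batch = 1060 kg; the LOI term Σ batch·LOI equals 59.93 kg; as yield: glass ÷ batch → 94.34%.

Batch per 1000 kg vitreous product:
  Source A: 644.9 kg
  Source B: 130.9 kg
  Component C: 284.0 kg
Total batch = 1060 kg; LOI loss = 59.93 kg; yield = 94.34%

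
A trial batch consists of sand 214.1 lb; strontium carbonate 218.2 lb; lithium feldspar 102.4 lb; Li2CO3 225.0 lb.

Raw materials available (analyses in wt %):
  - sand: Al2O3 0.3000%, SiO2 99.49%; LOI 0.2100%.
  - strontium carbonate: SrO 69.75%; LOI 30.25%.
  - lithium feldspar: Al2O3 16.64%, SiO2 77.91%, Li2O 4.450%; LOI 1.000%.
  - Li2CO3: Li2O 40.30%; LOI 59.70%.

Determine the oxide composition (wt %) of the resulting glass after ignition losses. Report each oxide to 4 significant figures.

Intermediates are shown, with 4-significant-figure rounding, on the page; the whole derivation maintains exact precision throughout; exactly one rounding is applied to every reported result; derived quantities, which include the yield, the totals, ignition loss, glass mass, four oxide percentages, are carried in full precision, precisely as stated by the problem or answer text, from the weighed amounts at 557.9 lb of glass.
Oxide masses out of the charge:
  Al2O3: 214.1·0.003000 + 102.4·0.1664 = 17.68 lb
  SiO2: 214.1·0.9949 + 102.4·0.7791 = 292.8 lb
  Li2O: 102.4·0.04450 + 225.0·0.4030 = 95.23 lb
  SrO: 218.2·0.6975 = 152.2 lb
LOI: 214.1·0.002100 + 218.2·0.3025 + 102.4·0.01000 + 225.0·0.5970 = 201.8 lb
Resulting glass, batch − LOI: 759.7 − 201.8 = 557.9 lb (the oxide masses sum to this)
wt % = 100 × oxide mass / glass mass

Glass mass = 557.9 lb (batch 759.7 − LOI 201.8).
Composition: Al2O3 3.169%, SiO2 52.48%, Li2O 17.07%, SrO 27.28%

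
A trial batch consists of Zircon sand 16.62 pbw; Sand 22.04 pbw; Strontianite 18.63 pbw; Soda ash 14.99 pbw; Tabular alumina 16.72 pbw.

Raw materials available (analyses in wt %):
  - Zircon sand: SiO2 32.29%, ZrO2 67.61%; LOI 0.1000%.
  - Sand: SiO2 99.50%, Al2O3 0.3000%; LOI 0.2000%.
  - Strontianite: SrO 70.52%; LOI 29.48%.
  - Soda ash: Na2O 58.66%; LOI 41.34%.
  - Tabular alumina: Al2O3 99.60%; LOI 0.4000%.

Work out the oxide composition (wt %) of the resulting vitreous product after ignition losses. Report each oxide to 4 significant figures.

Glass mass = 77.18 pbw (batch 89.00 − LOI 11.82).
Composition: SiO2 35.37%, SrO 17.02%, Na2O 11.39%, Al2O3 21.66%, ZrO2 14.56%

The intermediate values are displayed with 4-significant-figure rounding between the steps; the working math maintains full precision in every operation — every reported value is rounded just once — derived quantities are re-derived in exact precision (LOI, the yield, the five compositions, totals, net glass mass) from the weighed amounts on 77.18 pbw of glass, as they appear in question or answer.
Per-oxide mass from batch:
  SiO2: 16.62·0.3229 + 22.04·0.9950 = 27.30 pbw
  SrO: 18.63·0.7052 = 13.14 pbw
  Na2O: 14.99·0.5866 = 8.793 pbw
  Al2O3: 22.04·0.003000 + 16.72·0.9960 = 16.72 pbw
  ZrO2: 16.62·0.6761 = 11.24 pbw
LOI: 16.62·0.001000 + 22.04·0.002000 + 18.63·0.2948 + 14.99·0.4134 + 16.72·0.004000 = 11.82 pbw
batch − LOI leaves glass = 89.00 − 11.82 = 77.18 pbw (= Σ oxide masses)
wt %: oxide over glass, times 100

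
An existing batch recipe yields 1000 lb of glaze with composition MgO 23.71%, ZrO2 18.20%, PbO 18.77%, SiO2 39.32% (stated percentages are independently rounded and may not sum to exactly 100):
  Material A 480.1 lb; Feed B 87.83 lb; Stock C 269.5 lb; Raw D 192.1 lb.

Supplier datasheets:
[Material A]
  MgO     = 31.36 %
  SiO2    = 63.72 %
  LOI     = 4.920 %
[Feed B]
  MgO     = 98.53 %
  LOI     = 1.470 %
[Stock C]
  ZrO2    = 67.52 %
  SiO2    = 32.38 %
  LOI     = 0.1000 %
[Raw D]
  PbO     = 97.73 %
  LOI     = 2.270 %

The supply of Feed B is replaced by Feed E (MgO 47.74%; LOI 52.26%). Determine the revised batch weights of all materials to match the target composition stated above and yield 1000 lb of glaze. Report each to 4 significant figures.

Revised batch per 1000 lb glaze:
  Material A: 480.1 lb
  Feed E: 181.3 lb
  Stock C: 269.5 lb
  Raw D: 192.1 lb
Total batch = 1123 lb; LOI loss = 123.0 lb

Rounding to 4 significant figures applies to each working value as displayed — all internal work carries full float precision throughout. Each reported value takes a single rounding — derived quantities, including the yield, totals, LOI, four oxide percentages, glass mass, are computed starting from the weights on 1000 lb of glass in full precision, as written in problem or answer.
Per-oxide target masses for 1000 lb glaze:
  MgO: 23.71% × 1000 = 237.1 lb
  ZrO2: 18.20% × 1000 = 182.0 lb
  PbO: 18.77% × 1000 = 187.7 lb
  SiO2: 39.32% × 1000 = 393.2 lb
Mass-balance tally per oxide on the weights just shown, on the stated basis (oxide sums agree with the targets up to rounding of the answer):
  MgO: 480.1·0.3136 + 181.3·0.4774 = 237.1 lb (target 237.1 lb)
  ZrO2: 269.5·0.6752 = 182.0 lb (target 182.0 lb)
  PbO: 192.1·0.9773 = 187.7 lb (target 187.7 lb)
  SiO2: 480.1·0.6372 + 269.5·0.3238 = 393.2 lb (target 393.2 lb)
Glass mass check: total charge less LOI = 1000 lb (the targets, summed, come to 1000 lb; against the stated basis, 1000 lb — gaps are rounding artifacts).
Adding the batch up: Σ batch = 1123 lb; ignition loss, Σ(batch × LOI) = 123.0 lb; as yield: glass ÷ batch → 89.05%.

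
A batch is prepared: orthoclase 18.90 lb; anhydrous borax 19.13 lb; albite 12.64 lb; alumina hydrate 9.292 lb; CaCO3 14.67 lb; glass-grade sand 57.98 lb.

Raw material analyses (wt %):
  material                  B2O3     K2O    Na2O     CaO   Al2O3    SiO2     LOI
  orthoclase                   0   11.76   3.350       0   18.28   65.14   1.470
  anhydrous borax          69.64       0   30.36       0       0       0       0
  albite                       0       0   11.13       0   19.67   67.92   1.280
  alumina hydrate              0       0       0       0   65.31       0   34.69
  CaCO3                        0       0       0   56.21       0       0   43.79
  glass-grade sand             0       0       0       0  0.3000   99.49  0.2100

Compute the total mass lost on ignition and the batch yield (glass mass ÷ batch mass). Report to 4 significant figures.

LOI loss = 10.21 lb; glass = 122.4 lb; yield = 92.30%

The intermediate values are displayed rounded to four significant figures in the printout. All internal work runs at full precision from first step to last; a single rounding produces every reported figure — the derived quantities, including glass mass, the six compositions, LOI, the yield, totals, are recomputed using the weight values on 122.4 lb of glass in full precision, as set out in question or answer.
Per-material ignition loss:
  orthoclase: 18.90 × 0.01470 = 0.2778 lb
  anhydrous borax: 19.13 × 0 = 0 lb
  albite: 12.64 × 0.01280 = 0.1618 lb
  alumina hydrate: 9.292 × 0.3469 = 3.223 lb
  CaCO3: 14.67 × 0.4379 = 6.424 lb
  glass-grade sand: 57.98 × 0.002100 = 0.1218 lb
Total LOI = 10.21 lb
Glass = batch − LOI = 132.6 − 10.21 = 122.4 lb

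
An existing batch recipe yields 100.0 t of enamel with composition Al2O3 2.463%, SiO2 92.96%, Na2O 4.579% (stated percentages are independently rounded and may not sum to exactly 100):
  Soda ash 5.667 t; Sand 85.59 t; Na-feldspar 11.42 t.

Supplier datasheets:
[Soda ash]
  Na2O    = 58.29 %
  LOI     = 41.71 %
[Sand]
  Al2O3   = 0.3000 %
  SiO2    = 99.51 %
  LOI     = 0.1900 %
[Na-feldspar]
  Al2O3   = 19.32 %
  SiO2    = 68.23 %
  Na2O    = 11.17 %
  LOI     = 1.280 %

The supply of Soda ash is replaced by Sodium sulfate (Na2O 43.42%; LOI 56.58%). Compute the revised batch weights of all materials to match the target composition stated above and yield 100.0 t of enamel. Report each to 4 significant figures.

Working values are printed, with 4-significant-figure rounding, between the steps — all arithmetic holds exact precision at each step. Every reported value takes a single rounding. Derived quantities, including net glass mass, three oxide percentages, ignition loss, yield, totals, are rebuilt from the batch weights at 100.0 t of glass in full precision exactly as printed in the problem or answer text.
Oxide-by-oxide targets in 100.0 t enamel:
  Al2O3: 2.463% × 100.0 = 2.463 t
  SiO2: 92.96% × 100.0 = 92.96 t
  Na2O: 4.579% × 100.0 = 4.579 t
Sums-versus-targets review per the reported batch figures, at the basis given (target by target, the sums agree exact up to rounding of places):
  Al2O3: 85.59·0.003000 + 11.42·0.1932 = 2.463 t (target 2.463 t)
  SiO2: 85.59·0.9951 + 11.42·0.6823 = 92.96 t (target 92.96 t)
  Na2O: 7.608·0.4342 + 11.42·0.1117 = 4.579 t (target 4.579 t)
The glass-mass cross-check: total batch − LOI = 100.0 t (oxide target masses add up to 100.0 t; stated basis 100.0 t — differing by rounding only).
Adding the batch up: Σ batch = 104.6 t; ignition loss, Σ(batch × LOI) = 4.613 t; glass ÷ batch gives a yield of 95.59%.

Revised batch per 100.0 t enamel:
  Sodium sulfate: 7.608 t
  Sand: 85.59 t
  Na-feldspar: 11.42 t
Total batch = 104.6 t; LOI loss = 4.613 t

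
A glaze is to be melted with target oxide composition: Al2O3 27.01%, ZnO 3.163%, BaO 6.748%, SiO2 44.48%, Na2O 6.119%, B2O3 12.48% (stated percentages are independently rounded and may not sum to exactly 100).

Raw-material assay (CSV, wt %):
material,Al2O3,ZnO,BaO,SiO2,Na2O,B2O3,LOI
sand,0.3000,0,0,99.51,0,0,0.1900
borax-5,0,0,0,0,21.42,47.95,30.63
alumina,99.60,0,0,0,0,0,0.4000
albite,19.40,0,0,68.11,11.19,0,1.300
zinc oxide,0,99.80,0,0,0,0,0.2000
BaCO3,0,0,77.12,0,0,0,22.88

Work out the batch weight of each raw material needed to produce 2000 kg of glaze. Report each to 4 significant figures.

Every computation holds full precision at every stage; in-progress results are shown with 4-significant-figure rounding at each printed step — each reported number undergoes a single rounding — all derived quantities are computed at full float precision (glass mass, the six compositions, totals, the yield, LOI) from the batch weights at 2000 kg of glass as set out in either problem or answer.
Oxide-by-oxide targets in 2000 kg glaze:
  Al2O3: 27.01% × 2000 = 540.2 kg
  ZnO: 3.163% × 2000 = 63.26 kg
  BaO: 6.748% × 2000 = 135.0 kg
  SiO2: 44.48% × 2000 = 889.6 kg
  Na2O: 6.119% × 2000 = 122.4 kg
  B2O3: 12.48% × 2000 = 249.6 kg
Balance tally, oxide-wise, per the reported batch figures, at the basis given (target by target, the sums agree modulo rounding of the values):
  Al2O3: 827.4·0.003000 + 520.9·0.9960 + 97.23·0.1940 = 540.2 kg (target 540.2 kg)
  ZnO: 63.39·0.9980 = 63.26 kg (target 63.26 kg)
  BaO: 175.0·0.7712 = 135.0 kg (target 135.0 kg)
  SiO2: 827.4·0.9951 + 97.23·0.6811 = 889.6 kg (target 889.6 kg)
  Na2O: 520.5·0.2142 + 97.23·0.1119 = 122.4 kg (target 122.4 kg)
  B2O3: 520.5·0.4795 = 249.6 kg (target 249.6 kg)
Mass balance on the glass: batch Σ − ignition loss = 2000 kg (per-oxide target masses sum to 2000 kg; against the stated basis, 2000 kg — gaps are rounding artifacts).
Total batch = Σ batch = 2204 kg; Σ batch·LOI gives LOI loss = 204.5 kg; glass ÷ batch gives a yield of 90.72%.

Batch per 2000 kg glaze:
  sand: 827.4 kg
  borax-5: 520.5 kg
  alumina: 520.9 kg
  albite: 97.23 kg
  zinc oxide: 63.39 kg
  BaCO3: 175.0 kg
Total batch = 2204 kg; LOI loss = 204.5 kg; yield = 90.72%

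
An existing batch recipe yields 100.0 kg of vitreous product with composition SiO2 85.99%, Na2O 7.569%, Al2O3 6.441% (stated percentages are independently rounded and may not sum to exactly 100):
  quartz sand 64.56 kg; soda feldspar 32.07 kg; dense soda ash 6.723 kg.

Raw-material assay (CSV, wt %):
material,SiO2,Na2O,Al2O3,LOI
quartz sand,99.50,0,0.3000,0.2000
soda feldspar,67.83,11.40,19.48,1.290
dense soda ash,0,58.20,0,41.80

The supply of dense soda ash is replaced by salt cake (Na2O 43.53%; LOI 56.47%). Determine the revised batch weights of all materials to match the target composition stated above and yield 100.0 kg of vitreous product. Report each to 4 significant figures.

Revised batch per 100.0 kg vitreous product:
  quartz sand: 64.56 kg
  soda feldspar: 32.07 kg
  salt cake: 8.989 kg
Total batch = 105.6 kg; LOI loss = 5.619 kg

Each numeric step keeps full precision through every step. The intermediate values appear, with 4-significant-figure rounding, alongside each step; each reported result takes a single rounding; all derived quantities are recomputed in full precision (LOI, the three compositions, the yield, the totals, net glass mass) from the batch weights for 100.0 kg of glass, as written in the problem or the answer.
Target oxide masses per 100.0 kg vitreous product:
  SiO2: 85.99% × 100.0 = 85.99 kg
  Na2O: 7.569% × 100.0 = 7.569 kg
  Al2O3: 6.441% × 100.0 = 6.441 kg
Balance tally, oxide-wise, with the batch weights as given, per the basis as stated (sum by sum, the targets are met given rounding of the digits):
  SiO2: 64.56·0.9950 + 32.07·0.6783 = 85.99 kg (target 85.99 kg)
  Na2O: 32.07·0.1140 + 8.989·0.4353 = 7.569 kg (target 7.569 kg)
  Al2O3: 64.56·0.003000 + 32.07·0.1948 = 6.441 kg (target 6.441 kg)
Glass-mass closure: total charge less LOI = 100.0 kg (the targets, summed, come to 100.0 kg; the stated basis being 100.0 kg — deltas are rounding alone).
Batch grand total — Σ batch = 105.6 kg; the LOI term Σ batch·LOI equals 5.619 kg; yield, glass over the total, = 94.68%.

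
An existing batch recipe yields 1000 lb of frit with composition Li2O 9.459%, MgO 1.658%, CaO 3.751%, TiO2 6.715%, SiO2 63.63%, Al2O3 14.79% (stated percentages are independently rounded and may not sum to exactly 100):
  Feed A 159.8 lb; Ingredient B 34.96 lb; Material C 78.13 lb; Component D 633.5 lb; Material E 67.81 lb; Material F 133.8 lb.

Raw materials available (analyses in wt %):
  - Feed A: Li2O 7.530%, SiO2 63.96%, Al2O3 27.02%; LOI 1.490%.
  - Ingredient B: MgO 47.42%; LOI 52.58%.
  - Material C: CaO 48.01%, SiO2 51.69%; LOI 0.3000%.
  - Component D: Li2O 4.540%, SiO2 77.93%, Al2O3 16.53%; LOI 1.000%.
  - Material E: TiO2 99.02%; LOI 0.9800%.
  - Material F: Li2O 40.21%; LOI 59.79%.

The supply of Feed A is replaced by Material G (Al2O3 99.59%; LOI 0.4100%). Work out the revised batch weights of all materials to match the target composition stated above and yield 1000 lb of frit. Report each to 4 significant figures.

Revised batch per 1000 lb frit:
  Material G: 21.59 lb
  Ingredient B: 34.96 lb
  Material C: 78.13 lb
  Component D: 764.7 lb
  Material E: 67.81 lb
  Material F: 148.9 lb
Total batch = 1116 lb; LOI loss = 116.0 lb

Mid-chain values appear, rounded to 4 significant figures, in the working — all internal work keeps exact precision through the solve; each reported result takes just one rounding. All derived quantities, which include the totals, glass mass, the six compositions, the yield, ignition loss, are rebuilt in full float precision, exactly as shown in either problem or answer, using the weight values on 1000 lb of glass.
Per-oxide target masses for 1000 lb frit:
  Li2O: 9.459% × 1000 = 94.59 lb
  MgO: 1.658% × 1000 = 16.58 lb
  CaO: 3.751% × 1000 = 37.51 lb
  TiO2: 6.715% × 1000 = 67.15 lb
  SiO2: 63.63% × 1000 = 636.3 lb
  Al2O3: 14.79% × 1000 = 147.9 lb
Verifying the oxide balance given the weights on record, under the basis named above (sum by sum, the targets are met inside rounding margins):
  Li2O: 764.7·0.04540 + 148.9·0.4021 = 94.59 lb (target 94.59 lb)
  MgO: 34.96·0.4742 = 16.58 lb (target 16.58 lb)
  CaO: 78.13·0.4801 = 37.51 lb (target 37.51 lb)
  TiO2: 67.81·0.9902 = 67.15 lb (target 67.15 lb)
  SiO2: 78.13·0.5169 + 764.7·0.7793 = 636.3 lb (target 636.3 lb)
  Al2O3: 21.59·0.9959 + 764.7·0.1653 = 147.9 lb (target 147.9 lb)
The glass-mass cross-check: batch total minus LOI = 1000 lb (summing oxide targets gives 1000 lb; the stated basis being 1000 lb — differing by rounding only).
Summing the batch: Σ batch = 1116 lb; the LOI term Σ batch·LOI equals 116.0 lb; yield: glass divided by total = 89.60%.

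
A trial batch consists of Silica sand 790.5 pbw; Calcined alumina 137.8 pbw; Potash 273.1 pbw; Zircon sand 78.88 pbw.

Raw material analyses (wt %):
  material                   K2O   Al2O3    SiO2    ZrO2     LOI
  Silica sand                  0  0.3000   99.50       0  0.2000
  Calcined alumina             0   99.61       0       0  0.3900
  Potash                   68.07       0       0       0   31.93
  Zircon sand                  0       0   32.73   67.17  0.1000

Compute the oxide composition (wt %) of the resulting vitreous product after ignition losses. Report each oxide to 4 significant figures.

Exact precision is carried at every stage — in-progress results are shown (rounded to 4 significant digits) in the working; a single rounding produces each reported number. All derived quantities, which include four oxide percentages, yield, totals, ignition loss, glass mass, are recomputed at full precision, as given in the question or the answer, from the weighed amounts at 1191 pbw of glass.
Oxide-by-oxide delivered mass:
  K2O: 273.1·0.6807 = 185.9 pbw
  Al2O3: 790.5·0.003000 + 137.8·0.9961 = 139.6 pbw
  SiO2: 790.5·0.9950 + 78.88·0.3273 = 812.4 pbw
  ZrO2: 78.88·0.6717 = 52.98 pbw
LOI: 790.5·0.002000 + 137.8·0.003900 + 273.1·0.3193 + 78.88·0.001000 = 89.40 pbw
Resulting glass, batch − LOI: 1280 − 89.40 = 1191 pbw (equal to the oxide-mass sum)
oxide / glass × 100 gives the wt %

Glass mass = 1191 pbw (batch 1280 − LOI 89.40).
Composition: K2O 15.61%, Al2O3 11.73%, SiO2 68.22%, ZrO2 4.449%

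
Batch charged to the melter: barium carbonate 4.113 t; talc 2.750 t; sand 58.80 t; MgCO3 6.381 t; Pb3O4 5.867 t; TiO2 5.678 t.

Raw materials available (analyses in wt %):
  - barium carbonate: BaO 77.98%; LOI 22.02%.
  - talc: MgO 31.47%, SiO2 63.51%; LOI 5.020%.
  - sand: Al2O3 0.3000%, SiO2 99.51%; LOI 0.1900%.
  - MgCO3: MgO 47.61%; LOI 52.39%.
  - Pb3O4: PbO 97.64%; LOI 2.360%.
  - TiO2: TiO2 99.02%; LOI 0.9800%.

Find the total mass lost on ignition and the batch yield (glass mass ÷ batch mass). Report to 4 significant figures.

Every computation maintains full precision from first step to last. Working values appear with 4-significant-digit rounding in the working. Every reported value is rounded just once; all derived quantities, which include totals, net glass mass, ignition loss, yield, six oxide percentages, are computed at exact precision, as quoted within problem or answer, from the batch weights for 78.90 t of glass.
LOI of each material in turn:
  barium carbonate: 4.113 × 0.2202 = 0.9057 t
  talc: 2.750 × 0.05020 = 0.1381 t
  sand: 58.80 × 0.001900 = 0.1117 t
  MgCO3: 6.381 × 0.5239 = 3.343 t
  Pb3O4: 5.867 × 0.02360 = 0.1385 t
  TiO2: 5.678 × 0.009800 = 0.05564 t
Total LOI = 4.693 t
Glass = batch − LOI = 83.59 − 4.693 = 78.90 t

LOI loss = 4.693 t; glass = 78.90 t; yield = 94.39%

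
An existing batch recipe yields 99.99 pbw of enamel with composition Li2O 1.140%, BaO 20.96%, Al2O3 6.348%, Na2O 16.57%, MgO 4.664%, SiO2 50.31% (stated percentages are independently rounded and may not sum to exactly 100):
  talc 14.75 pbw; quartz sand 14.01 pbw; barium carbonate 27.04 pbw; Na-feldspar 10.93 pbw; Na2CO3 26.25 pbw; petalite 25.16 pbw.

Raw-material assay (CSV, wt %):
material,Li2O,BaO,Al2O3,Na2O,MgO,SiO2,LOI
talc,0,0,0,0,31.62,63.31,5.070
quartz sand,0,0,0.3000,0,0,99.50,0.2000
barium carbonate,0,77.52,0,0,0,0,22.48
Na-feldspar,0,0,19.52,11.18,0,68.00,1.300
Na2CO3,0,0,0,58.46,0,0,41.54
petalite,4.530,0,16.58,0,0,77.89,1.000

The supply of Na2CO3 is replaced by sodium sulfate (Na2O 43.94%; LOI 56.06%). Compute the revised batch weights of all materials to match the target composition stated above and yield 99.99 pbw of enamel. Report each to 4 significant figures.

Revised batch per 99.99 pbw enamel:
  talc: 14.75 pbw
  quartz sand: 14.01 pbw
  barium carbonate: 27.04 pbw
  Na-feldspar: 10.93 pbw
  sodium sulfate: 34.93 pbw
  petalite: 25.16 pbw
Total batch = 126.8 pbw; LOI loss = 26.83 pbw

Values along the way appear with 4-significant-digit rounding across the worked steps. The working math keeps exact precision in all steps — each reported number takes a single rounding; the derived quantities (totals, LOI, six oxide percentages, glass mass, yield) are rebuilt at full float precision from the batch weights for 99.99 pbw of glass, as they appear in the problem or answer text.
Per-oxide target masses for 99.99 pbw enamel:
  Li2O: 1.140% × 99.99 = 1.140 pbw
  BaO: 20.96% × 99.99 = 20.96 pbw
  Al2O3: 6.348% × 99.99 = 6.347 pbw
  Na2O: 16.57% × 99.99 = 16.57 pbw
  MgO: 4.664% × 99.99 = 4.664 pbw
  SiO2: 50.31% × 99.99 = 50.30 pbw
Checking each oxide sum applying the batch weights above, against the basis in use (sum by sum, the targets are met within answer rounding):
  Li2O: 25.16·0.04530 = 1.140 pbw (target 1.140 pbw)
  BaO: 27.04·0.7752 = 20.96 pbw (target 20.96 pbw)
  Al2O3: 14.01·0.003000 + 10.93·0.1952 + 25.16·0.1658 = 6.347 pbw (target 6.347 pbw)
  Na2O: 10.93·0.1118 + 34.93·0.4394 = 16.57 pbw (target 16.57 pbw)
  MgO: 14.75·0.3162 = 4.664 pbw (target 4.664 pbw)
  SiO2: 14.75·0.6331 + 14.01·0.9950 + 10.93·0.6800 + 25.16·0.7789 = 50.31 pbw (target 50.30 pbw)
The glass-mass cross-check: batch Σ − ignition loss = 99.99 pbw (summing oxide targets gives 99.98 pbw; versus the stated basis of 99.99 pbw — deltas are rounding alone).
Whole-batch sum: Σ batch = 126.8 pbw; the LOI term Σ batch·LOI equals 26.83 pbw; the yield ratio, glass ÷ batch: 78.84%.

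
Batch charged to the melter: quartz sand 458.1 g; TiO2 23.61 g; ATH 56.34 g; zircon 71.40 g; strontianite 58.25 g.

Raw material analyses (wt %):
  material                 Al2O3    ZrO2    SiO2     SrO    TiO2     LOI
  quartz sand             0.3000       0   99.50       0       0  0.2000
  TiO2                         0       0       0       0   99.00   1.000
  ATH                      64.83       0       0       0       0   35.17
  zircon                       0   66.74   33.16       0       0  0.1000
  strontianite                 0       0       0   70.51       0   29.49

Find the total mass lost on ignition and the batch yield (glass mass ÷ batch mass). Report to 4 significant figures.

Values along the way appear rounded off to 4 significant figures alongside each step. All arithmetic carries exact precision through every step; a single rounding completes every reported result — all derived quantities are recomputed at exact precision (LOI, glass mass, totals, the five compositions, the yield) using the weight values on 629.5 g of glass, as given in the problem or answer text.
Loss on ignition, line by line:
  quartz sand: 458.1 × 0.002000 = 0.9162 g
  TiO2: 23.61 × 0.01000 = 0.2361 g
  ATH: 56.34 × 0.3517 = 19.81 g
  zircon: 71.40 × 0.001000 = 0.07140 g
  strontianite: 58.25 × 0.2949 = 17.18 g
Total LOI = 38.22 g
Glass = batch − LOI = 667.7 − 38.22 = 629.5 g

LOI loss = 38.22 g; glass = 629.5 g; yield = 94.28%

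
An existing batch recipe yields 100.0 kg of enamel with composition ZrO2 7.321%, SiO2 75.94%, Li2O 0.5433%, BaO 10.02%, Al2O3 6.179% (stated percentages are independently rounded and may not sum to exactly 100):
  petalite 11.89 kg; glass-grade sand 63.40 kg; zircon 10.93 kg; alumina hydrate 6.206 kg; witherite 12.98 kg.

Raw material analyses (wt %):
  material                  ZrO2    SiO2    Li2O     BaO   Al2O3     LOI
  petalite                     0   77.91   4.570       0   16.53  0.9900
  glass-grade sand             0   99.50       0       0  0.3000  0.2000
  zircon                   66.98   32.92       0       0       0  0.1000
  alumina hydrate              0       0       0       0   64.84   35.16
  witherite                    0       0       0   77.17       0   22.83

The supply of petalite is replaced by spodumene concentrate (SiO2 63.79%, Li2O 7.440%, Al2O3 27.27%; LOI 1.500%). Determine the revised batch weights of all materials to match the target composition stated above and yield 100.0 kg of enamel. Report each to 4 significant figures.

Intermediates are printed (rounded to four significant figures) across the worked steps; exact precision is carried in every operation — each reported value includes exactly one rounding; derived quantities are re-derived in full float precision (totals, LOI, net glass mass, yield, the five compositions) from the batch weights for 100.0 kg of glass as written in problem or answer.
The oxide mass targets at 100.0 kg enamel:
  ZrO2: 7.321% × 100.0 = 7.321 kg
  SiO2: 75.94% × 100.0 = 75.94 kg
  Li2O: 0.5433% × 100.0 = 0.5433 kg
  BaO: 10.02% × 100.0 = 10.02 kg
  Al2O3: 6.179% × 100.0 = 6.179 kg
Sums-versus-targets review applying the batch weights above, for the quoted basis mass (each sum matches its target mass modulo rounding of the values):
  ZrO2: 10.93·0.6698 = 7.321 kg (target 7.321 kg)
  SiO2: 7.302·0.6379 + 68.02·0.9950 + 10.93·0.3292 = 75.94 kg (target 75.94 kg)
  Li2O: 7.302·0.07440 = 0.5433 kg (target 0.5433 kg)
  BaO: 12.98·0.7717 = 10.02 kg (target 10.02 kg)
  Al2O3: 7.302·0.2727 + 68.02·0.003000 + 6.144·0.6484 = 6.179 kg (target 6.179 kg)
Glass-mass closure: the batch minus its LOI: 100.0 kg (the targets, summed, come to 100.0 kg; versus the stated basis of 100.0 kg — a pure rounding effect).
Whole-batch sum: Σ batch = 105.4 kg; LOI loss = Σ batch·LOI = 5.380 kg; yield = glass ÷ total batch = 94.89%.

Revised batch per 100.0 kg enamel:
  spodumene concentrate: 7.302 kg
  glass-grade sand: 68.02 kg
  zircon: 10.93 kg
  alumina hydrate: 6.144 kg
  witherite: 12.98 kg
Total batch = 105.4 kg; LOI loss = 5.380 kg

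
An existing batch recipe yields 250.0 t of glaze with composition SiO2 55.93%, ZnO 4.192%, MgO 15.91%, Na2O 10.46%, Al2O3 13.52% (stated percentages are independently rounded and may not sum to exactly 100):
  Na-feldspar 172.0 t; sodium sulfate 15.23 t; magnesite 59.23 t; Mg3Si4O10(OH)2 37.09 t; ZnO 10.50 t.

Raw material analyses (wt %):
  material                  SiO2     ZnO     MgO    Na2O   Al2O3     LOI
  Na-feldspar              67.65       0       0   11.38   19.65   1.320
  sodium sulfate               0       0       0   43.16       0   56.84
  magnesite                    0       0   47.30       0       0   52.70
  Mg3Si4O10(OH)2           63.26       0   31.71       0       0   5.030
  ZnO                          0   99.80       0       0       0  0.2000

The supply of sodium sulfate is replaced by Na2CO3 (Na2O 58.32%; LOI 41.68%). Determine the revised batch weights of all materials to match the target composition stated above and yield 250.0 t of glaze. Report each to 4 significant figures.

All internal work keeps exact precision from start to finish; values along the way are shown with 4-significant-digit rounding in the working; every reported number carries a single rounding. The derived quantities are recomputed in full float precision (LOI, the totals, the yield, five oxide percentages, glass mass) starting from the weights for 250.0 t of glass precisely as stated by the question or the answer.
Per-oxide target masses for 250.0 t glaze:
  SiO2: 55.93% × 250.0 = 139.8 t
  ZnO: 4.192% × 250.0 = 10.48 t
  MgO: 15.91% × 250.0 = 39.78 t
  Na2O: 10.46% × 250.0 = 26.15 t
  Al2O3: 13.52% × 250.0 = 33.80 t
Per-oxide balance check with the batch weights as given, against the basis in use (sum by sum, the targets are met inside rounding margins):
  SiO2: 172.0·0.6765 + 37.09·0.6326 = 139.8 t (target 139.8 t)
  ZnO: 10.50·0.9980 = 10.48 t (target 10.48 t)
  MgO: 59.23·0.4730 + 37.09·0.3171 = 39.78 t (target 39.78 t)
  Na2O: 172.0·0.1138 + 11.27·0.5832 = 26.15 t (target 26.15 t)
  Al2O3: 172.0·0.1965 = 33.80 t (target 33.80 t)
Consistency of the glass mass: batch Σ − ignition loss = 250.0 t (summing oxide targets gives 250.0 t; basis as stated: 250.0 t — gaps are rounding artifacts).
Batch total: Σ batch = 290.1 t; Σ batch·LOI gives LOI loss = 40.07 t; yield = glass ÷ total batch = 86.19%.

Revised batch per 250.0 t glaze:
  Na-feldspar: 172.0 t
  Na2CO3: 11.27 t
  magnesite: 59.23 t
  Mg3Si4O10(OH)2: 37.09 t
  ZnO: 10.50 t
Total batch = 290.1 t; LOI loss = 40.07 t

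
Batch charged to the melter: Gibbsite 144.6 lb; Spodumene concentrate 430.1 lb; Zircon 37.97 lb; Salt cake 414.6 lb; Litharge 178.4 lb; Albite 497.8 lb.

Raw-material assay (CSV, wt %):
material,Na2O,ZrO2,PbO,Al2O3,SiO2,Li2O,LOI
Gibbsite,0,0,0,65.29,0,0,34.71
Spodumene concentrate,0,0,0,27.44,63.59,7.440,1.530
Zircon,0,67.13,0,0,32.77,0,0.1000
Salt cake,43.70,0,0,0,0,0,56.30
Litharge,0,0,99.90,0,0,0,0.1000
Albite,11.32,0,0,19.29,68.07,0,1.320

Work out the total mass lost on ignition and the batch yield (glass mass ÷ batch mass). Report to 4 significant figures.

The whole derivation runs at full float precision throughout; working values are displayed, rounded to 4 significant figures, on the page. Every reported number is rounded only once. The derived quantities (totals, LOI, the six compositions, net glass mass, yield) are carried from the weighed amounts for 1406 lb of glass in exact precision, exactly as shown in question or answer.
Ignition loss by material:
  Gibbsite: 144.6 × 0.3471 = 50.19 lb
  Spodumene concentrate: 430.1 × 0.01530 = 6.581 lb
  Zircon: 37.97 × 0.001000 = 0.03797 lb
  Salt cake: 414.6 × 0.5630 = 233.4 lb
  Litharge: 178.4 × 0.001000 = 0.1784 lb
  Albite: 497.8 × 0.01320 = 6.571 lb
Total LOI = 297.0 lb
Glass = batch − LOI = 1703 − 297.0 = 1406 lb

LOI loss = 297.0 lb; glass = 1406 lb; yield = 82.57%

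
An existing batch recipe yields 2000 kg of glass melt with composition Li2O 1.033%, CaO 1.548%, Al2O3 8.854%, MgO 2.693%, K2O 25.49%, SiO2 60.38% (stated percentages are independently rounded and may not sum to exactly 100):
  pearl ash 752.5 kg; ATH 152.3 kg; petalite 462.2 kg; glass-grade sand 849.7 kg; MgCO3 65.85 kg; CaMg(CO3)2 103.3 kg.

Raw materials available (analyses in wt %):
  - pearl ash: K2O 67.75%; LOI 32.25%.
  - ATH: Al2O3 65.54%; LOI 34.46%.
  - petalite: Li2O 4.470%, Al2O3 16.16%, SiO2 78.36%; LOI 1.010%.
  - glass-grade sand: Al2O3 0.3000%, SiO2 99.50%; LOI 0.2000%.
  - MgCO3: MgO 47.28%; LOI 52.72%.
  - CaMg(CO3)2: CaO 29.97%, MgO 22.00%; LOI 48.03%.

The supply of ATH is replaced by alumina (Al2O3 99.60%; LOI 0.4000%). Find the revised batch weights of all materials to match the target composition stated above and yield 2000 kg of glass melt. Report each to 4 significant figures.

Intermediates are shown, rounded to 4 significant figures, at each printed step. All internal work maintains exact precision end to end; a single rounding completes every reported value. The derived quantities (the yield, the six compositions, totals, LOI, glass mass) are re-derived using the weight values for 2000 kg of glass at full float precision exactly as printed in either problem or answer.
Oxide mass targets, per 2000 kg glass melt:
  Li2O: 1.033% × 2000 = 20.66 kg
  CaO: 1.548% × 2000 = 30.96 kg
  Al2O3: 8.854% × 2000 = 177.1 kg
  MgO: 2.693% × 2000 = 53.86 kg
  K2O: 25.49% × 2000 = 509.8 kg
  SiO2: 60.38% × 2000 = 1208 kg
Balance tally, oxide-wise, using the reported weights, relative to the basis at hand (each sum matches its target mass within answer rounding):
  Li2O: 462.2·0.04470 = 20.66 kg (target 20.66 kg)
  CaO: 103.3·0.2997 = 30.96 kg (target 30.96 kg)
  Al2O3: 100.2·0.9960 + 462.2·0.1616 + 849.7·0.003000 = 177.0 kg (target 177.1 kg)
  MgO: 65.85·0.4728 + 103.3·0.2200 = 53.86 kg (target 53.86 kg)
  K2O: 752.5·0.6775 = 509.8 kg (target 509.8 kg)
  SiO2: 462.2·0.7836 + 849.7·0.9950 = 1208 kg (target 1208 kg)
Glass-mass closure: batch total minus LOI = 2000 kg (per-oxide target masses sum to 2000 kg; against the stated basis, 2000 kg — a pure rounding effect).
Whole-batch sum: Σ batch = 2334 kg; loss to ignition Σ batch·LOI = 333.8 kg; the yield ratio, glass ÷ batch: 85.70%.

Revised batch per 2000 kg glass melt:
  pearl ash: 752.5 kg
  alumina: 100.2 kg
  petalite: 462.2 kg
  glass-grade sand: 849.7 kg
  MgCO3: 65.85 kg
  CaMg(CO3)2: 103.3 kg
Total batch = 2334 kg; LOI loss = 333.8 kg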